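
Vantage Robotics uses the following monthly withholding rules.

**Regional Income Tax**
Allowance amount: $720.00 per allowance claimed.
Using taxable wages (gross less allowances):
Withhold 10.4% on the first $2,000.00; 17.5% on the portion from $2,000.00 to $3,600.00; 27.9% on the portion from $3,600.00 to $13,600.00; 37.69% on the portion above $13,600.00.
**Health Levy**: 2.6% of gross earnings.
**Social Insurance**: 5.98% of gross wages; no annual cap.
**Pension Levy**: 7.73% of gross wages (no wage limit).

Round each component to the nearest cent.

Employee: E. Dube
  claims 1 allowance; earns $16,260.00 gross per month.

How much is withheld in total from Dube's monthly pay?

$6,661.20

Regional Income Tax: taxable = $16,260.00 − 1×$720.00 = $15,540.00
  $3,278.00 + 37.69% × ($15,540.00 − $13,600.00) = $3,278.00 + 37.69% × $1,940.00 = $4,009.19
Health Levy: 2.6% × $16,260.00 = $422.76
Social Insurance: 5.98% × $16,260.00 = $972.35
Pension Levy: 7.73% × $16,260.00 = $1,256.90
Total: $4,009.19 + $422.76 + $972.35 + $1,256.90 = $6,661.20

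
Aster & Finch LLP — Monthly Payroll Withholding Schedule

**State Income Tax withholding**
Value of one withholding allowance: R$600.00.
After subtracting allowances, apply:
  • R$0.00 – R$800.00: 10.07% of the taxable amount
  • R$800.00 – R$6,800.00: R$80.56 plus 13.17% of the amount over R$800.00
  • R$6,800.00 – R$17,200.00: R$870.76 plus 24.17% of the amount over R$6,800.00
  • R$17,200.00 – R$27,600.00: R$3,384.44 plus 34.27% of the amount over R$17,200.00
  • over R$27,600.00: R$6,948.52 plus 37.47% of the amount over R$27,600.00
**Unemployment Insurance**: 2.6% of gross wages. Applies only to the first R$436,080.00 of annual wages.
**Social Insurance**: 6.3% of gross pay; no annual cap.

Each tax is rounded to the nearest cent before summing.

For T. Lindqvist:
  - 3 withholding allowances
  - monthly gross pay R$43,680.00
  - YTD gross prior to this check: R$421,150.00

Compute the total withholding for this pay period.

R$15,439.26

State Income Tax: taxable = R$43,680.00 − 3×R$600.00 = R$41,880.00
  R$6,948.52 + 37.47% × (R$41,880.00 − R$27,600.00) = R$6,948.52 + 37.47% × R$14,280.00 = R$12,299.24
Unemployment Insurance: cap R$436,080.00 − YTD R$421,150.00 = R$14,930.00 subject; 2.6% × R$14,930.00 = R$388.18
Social Insurance: 6.3% × R$43,680.00 = R$2,751.84
Total: R$12,299.24 + R$388.18 + R$2,751.84 = R$15,439.26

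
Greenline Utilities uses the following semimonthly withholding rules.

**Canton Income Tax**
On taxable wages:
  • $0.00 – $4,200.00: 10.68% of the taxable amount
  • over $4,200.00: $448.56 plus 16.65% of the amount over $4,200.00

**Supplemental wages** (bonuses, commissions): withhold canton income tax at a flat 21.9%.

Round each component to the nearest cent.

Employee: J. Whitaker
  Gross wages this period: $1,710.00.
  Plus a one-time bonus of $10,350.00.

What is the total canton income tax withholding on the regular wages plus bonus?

$2,449.28

Canton Income Tax: taxable = $1,710.00
  10.68% × $1,710.00 = $182.63
Supplemental (21.9% flat on bonus): 21.9% × $10,350.00 = $2,266.65
Total canton income tax: $182.63 + $2,266.65 = $2,449.28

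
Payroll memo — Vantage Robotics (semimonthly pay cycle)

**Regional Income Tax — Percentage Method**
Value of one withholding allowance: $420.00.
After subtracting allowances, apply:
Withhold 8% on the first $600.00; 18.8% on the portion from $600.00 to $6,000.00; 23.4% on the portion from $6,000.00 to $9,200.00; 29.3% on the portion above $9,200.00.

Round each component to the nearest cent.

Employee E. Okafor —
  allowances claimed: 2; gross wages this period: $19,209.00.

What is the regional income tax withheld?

Regional Income Tax: taxable = $19,209.00 − 2×$420.00 = $18,369.00
  $1,812.00 + 29.3% × ($18,369.00 − $9,200.00) = $1,812.00 + 29.3% × $9,169.00 = $4,498.52

$4,498.52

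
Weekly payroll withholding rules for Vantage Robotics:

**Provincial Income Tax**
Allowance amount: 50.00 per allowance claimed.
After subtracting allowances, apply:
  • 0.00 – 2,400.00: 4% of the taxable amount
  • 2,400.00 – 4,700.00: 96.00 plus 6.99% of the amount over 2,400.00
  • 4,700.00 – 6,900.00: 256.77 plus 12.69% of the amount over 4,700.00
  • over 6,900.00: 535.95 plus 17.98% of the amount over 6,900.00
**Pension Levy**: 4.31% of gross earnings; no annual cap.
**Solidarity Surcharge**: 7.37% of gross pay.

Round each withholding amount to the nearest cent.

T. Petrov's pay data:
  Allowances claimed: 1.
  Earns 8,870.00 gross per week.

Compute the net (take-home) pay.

6,952.81

Provincial Income Tax: taxable = 8,870.00 − 1×50.00 = 8,820.00
  535.95 + 17.98% × (8,820.00 − 6,900.00) = 535.95 + 17.98% × 1,920.00 = 881.17
Pension Levy: 4.31% × 8,870.00 = 382.30
Solidarity Surcharge: 7.37% × 8,870.00 = 653.72
Total withheld: 881.17 + 382.30 + 653.72 = 1,917.19
Net pay: 8,870.00 − 1,917.19 = 6,952.81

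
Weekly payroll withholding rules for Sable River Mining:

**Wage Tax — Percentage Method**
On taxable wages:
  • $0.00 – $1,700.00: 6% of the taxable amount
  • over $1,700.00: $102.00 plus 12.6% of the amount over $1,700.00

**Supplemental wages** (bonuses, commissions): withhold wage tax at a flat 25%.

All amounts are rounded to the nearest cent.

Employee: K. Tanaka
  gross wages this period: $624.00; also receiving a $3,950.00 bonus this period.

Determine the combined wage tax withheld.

Wage Tax: taxable = $624.00
  6% × $624.00 = $37.44
Supplemental (25% flat on bonus): 25% × $3,950.00 = $987.50
Total wage tax: $37.44 + $987.50 = $1,024.94

$1,024.94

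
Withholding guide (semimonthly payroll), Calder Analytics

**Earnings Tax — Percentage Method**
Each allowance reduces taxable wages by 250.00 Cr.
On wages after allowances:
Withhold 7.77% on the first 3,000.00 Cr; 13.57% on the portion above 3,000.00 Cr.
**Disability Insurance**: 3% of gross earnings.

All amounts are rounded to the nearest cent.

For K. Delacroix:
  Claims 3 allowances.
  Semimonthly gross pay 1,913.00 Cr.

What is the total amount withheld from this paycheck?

147.76 Cr

Earnings Tax: taxable = 1,913.00 Cr − 3×250.00 Cr = 1,163.00 Cr
  7.77% × 1,163.00 Cr = 90.37 Cr
Disability Insurance: 3% × 1,913.00 Cr = 57.39 Cr
Total: 90.37 Cr + 57.39 Cr = 147.76 Cr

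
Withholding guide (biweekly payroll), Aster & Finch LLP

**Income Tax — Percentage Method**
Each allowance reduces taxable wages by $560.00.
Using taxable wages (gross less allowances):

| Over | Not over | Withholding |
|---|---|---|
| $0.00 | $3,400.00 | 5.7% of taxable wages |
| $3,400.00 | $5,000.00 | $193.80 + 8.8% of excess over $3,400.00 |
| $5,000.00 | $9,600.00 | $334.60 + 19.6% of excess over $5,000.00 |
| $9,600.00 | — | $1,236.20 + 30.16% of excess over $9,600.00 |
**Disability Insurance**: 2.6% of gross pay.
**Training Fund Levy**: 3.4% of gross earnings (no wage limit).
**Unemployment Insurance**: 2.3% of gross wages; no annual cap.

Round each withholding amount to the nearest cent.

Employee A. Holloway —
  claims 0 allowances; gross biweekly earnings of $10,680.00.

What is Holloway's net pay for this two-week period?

$8,231.63

Income Tax: taxable = $10,680.00
  $1,236.20 + 30.16% × ($10,680.00 − $9,600.00) = $1,236.20 + 30.16% × $1,080.00 = $1,561.93
Disability Insurance: 2.6% × $10,680.00 = $277.68
Training Fund Levy: 3.4% × $10,680.00 = $363.12
Unemployment Insurance: 2.3% × $10,680.00 = $245.64
Total withheld: $1,561.93 + $277.68 + $363.12 + $245.64 = $2,448.37
Net pay: $10,680.00 − $2,448.37 = $8,231.63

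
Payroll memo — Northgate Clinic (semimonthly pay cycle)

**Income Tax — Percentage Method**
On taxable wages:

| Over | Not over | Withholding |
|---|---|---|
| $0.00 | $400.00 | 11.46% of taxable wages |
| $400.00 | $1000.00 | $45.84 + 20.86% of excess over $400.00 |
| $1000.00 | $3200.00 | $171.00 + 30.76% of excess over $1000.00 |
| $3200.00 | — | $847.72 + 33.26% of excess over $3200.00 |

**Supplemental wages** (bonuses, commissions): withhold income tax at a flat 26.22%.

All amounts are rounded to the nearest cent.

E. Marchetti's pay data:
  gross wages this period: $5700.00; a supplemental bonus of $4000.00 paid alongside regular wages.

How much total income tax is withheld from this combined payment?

Income Tax: taxable = $5700.00
  $847.72 + 33.26% × ($5700.00 − $3200.00) = $847.72 + 33.26% × $2500.00 = $1679.22
Supplemental (26.22% flat on bonus): 26.22% × $4000.00 = $1048.80
Total income tax: $1679.22 + $1048.80 = $2728.02

$2728.02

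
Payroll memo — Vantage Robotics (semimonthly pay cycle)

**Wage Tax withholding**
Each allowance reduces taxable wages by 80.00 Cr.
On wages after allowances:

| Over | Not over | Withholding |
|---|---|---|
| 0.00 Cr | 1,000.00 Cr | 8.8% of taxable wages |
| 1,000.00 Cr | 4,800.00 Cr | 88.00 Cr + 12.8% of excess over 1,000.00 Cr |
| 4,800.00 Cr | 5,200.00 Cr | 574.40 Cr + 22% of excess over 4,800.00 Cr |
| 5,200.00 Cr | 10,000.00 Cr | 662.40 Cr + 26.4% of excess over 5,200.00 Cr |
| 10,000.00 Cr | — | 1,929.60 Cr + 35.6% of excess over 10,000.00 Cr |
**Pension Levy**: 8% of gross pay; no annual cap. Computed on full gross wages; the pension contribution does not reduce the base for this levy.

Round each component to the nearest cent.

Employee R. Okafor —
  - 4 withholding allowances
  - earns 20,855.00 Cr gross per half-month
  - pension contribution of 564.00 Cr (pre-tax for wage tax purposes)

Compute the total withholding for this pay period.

Wage Tax: taxable = 20,855.00 Cr − 564.00 Cr − 4×80.00 Cr = 19,971.00 Cr
  1,929.60 Cr + 35.6% × (19,971.00 Cr − 10,000.00 Cr) = 1,929.60 Cr + 35.6% × 9,971.00 Cr = 5,479.28 Cr
Pension Levy: 8% × 20,855.00 Cr = 1,668.40 Cr
Total: 5,479.28 Cr + 1,668.40 Cr = 7,147.68 Cr

7,147.68 Cr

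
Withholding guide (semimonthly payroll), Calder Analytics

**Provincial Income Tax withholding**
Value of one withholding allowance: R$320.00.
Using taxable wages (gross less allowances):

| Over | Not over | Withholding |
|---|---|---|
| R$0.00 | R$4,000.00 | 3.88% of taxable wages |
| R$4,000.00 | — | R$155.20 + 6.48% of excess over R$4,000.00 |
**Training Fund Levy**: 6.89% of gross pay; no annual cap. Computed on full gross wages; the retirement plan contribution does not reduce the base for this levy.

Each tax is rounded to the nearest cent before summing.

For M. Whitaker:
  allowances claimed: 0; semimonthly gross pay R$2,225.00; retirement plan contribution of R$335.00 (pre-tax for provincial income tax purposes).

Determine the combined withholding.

Provincial Income Tax: taxable = R$2,225.00 − R$335.00 = R$1,890.00
  3.88% × R$1,890.00 = R$73.33
Training Fund Levy: 6.89% × R$2,225.00 = R$153.30
Total: R$73.33 + R$153.30 = R$226.63

R$226.63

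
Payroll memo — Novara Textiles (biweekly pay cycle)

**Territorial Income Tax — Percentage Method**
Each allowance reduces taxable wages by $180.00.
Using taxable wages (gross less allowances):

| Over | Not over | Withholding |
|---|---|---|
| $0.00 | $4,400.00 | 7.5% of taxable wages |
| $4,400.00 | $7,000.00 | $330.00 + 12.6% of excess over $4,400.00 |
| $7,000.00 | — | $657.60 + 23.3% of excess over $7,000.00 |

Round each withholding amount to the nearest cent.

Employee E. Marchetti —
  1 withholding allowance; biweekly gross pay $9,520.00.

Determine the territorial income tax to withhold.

Territorial Income Tax: taxable = $9,520.00 − 1×$180.00 = $9,340.00
  $657.60 + 23.3% × ($9,340.00 − $7,000.00) = $657.60 + 23.3% × $2,340.00 = $1,202.82

$1,202.82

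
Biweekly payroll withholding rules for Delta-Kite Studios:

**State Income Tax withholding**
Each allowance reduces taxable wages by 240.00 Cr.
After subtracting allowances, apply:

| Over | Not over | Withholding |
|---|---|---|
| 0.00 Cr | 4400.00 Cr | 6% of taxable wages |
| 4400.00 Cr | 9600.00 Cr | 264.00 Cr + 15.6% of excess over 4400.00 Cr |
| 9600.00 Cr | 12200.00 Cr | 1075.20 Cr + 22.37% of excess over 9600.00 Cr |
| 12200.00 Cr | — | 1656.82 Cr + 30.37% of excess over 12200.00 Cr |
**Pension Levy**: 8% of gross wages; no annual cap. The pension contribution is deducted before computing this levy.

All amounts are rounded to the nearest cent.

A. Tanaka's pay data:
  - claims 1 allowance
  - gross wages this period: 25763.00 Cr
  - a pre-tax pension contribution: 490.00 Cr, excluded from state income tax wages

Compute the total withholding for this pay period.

7576.04 Cr

State Income Tax: taxable = 25763.00 Cr − 490.00 Cr − 1×240.00 Cr = 25033.00 Cr
  1656.82 Cr + 30.37% × (25033.00 Cr − 12200.00 Cr) = 1656.82 Cr + 30.37% × 12833.00 Cr = 5554.20 Cr
Pension Levy: 8% × 25273.00 Cr = 2021.84 Cr
Total: 5554.20 Cr + 2021.84 Cr = 7576.04 Cr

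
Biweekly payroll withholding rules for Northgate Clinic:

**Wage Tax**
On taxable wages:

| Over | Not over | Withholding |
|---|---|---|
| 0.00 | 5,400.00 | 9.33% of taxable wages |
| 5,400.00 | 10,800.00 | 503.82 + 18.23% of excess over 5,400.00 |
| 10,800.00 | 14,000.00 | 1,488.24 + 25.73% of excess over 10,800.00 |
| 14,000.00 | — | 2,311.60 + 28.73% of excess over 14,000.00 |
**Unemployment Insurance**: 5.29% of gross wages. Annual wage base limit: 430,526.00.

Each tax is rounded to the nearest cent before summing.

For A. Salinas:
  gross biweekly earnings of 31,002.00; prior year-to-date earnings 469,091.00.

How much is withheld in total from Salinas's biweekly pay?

7,196.27

Wage Tax: taxable = 31,002.00
  2,311.60 + 28.73% × (31,002.00 − 14,000.00) = 2,311.60 + 28.73% × 17,002.00 = 7,196.27
Unemployment Insurance: YTD 469,091.00 ≥ cap 430,526.00 → 0.00
Total: 7,196.27 + 0.00 = 7,196.27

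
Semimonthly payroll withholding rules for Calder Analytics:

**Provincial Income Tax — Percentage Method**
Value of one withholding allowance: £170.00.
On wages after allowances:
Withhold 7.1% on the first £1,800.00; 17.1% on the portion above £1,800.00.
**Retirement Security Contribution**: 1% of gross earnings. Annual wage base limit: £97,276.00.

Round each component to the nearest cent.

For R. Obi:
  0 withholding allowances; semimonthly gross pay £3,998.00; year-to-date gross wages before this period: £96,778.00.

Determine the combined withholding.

Provincial Income Tax: taxable = £3,998.00
  £127.80 + 17.1% × (£3,998.00 − £1,800.00) = £127.80 + 17.1% × £2,198.00 = £503.66
Retirement Security Contribution: cap £97,276.00 − YTD £96,778.00 = £498.00 subject; 1% × £498.00 = £4.98
Total: £503.66 + £4.98 = £508.64

£508.64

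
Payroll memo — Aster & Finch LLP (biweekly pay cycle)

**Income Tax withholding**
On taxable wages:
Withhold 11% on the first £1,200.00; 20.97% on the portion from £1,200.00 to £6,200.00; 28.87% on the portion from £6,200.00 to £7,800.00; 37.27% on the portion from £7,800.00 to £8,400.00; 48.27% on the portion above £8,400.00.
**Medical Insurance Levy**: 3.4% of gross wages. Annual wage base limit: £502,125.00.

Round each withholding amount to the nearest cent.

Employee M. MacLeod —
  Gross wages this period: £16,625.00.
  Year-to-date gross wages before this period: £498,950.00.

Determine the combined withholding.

Income Tax: taxable = £16,625.00
  £1,866.04 + 48.27% × (£16,625.00 − £8,400.00) = £1,866.04 + 48.27% × £8,225.00 = £5,836.25
Medical Insurance Levy: cap £502,125.00 − YTD £498,950.00 = £3,175.00 subject; 3.4% × £3,175.00 = £107.95
Total: £5,836.25 + £107.95 = £5,944.20

£5,944.20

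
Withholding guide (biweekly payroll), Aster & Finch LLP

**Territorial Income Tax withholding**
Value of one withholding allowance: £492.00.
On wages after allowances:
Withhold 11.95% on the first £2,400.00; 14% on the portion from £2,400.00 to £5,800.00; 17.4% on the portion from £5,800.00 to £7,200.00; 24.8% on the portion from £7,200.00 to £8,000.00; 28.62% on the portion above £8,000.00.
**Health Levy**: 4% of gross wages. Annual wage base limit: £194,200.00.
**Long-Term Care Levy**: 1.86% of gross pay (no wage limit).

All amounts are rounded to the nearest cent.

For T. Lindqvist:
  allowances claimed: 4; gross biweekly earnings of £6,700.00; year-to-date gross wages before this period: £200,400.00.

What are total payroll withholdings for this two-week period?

£737.90

Territorial Income Tax: taxable = £6,700.00 − 4×£492.00 = £4,732.00
  £286.80 + 14% × (£4,732.00 − £2,400.00) = £286.80 + 14% × £2,332.00 = £613.28
Health Levy: YTD £200,400.00 ≥ cap £194,200.00 → £0.00
Long-Term Care Levy: 1.86% × £6,700.00 = £124.62
Total: £613.28 + £0.00 + £124.62 = £737.90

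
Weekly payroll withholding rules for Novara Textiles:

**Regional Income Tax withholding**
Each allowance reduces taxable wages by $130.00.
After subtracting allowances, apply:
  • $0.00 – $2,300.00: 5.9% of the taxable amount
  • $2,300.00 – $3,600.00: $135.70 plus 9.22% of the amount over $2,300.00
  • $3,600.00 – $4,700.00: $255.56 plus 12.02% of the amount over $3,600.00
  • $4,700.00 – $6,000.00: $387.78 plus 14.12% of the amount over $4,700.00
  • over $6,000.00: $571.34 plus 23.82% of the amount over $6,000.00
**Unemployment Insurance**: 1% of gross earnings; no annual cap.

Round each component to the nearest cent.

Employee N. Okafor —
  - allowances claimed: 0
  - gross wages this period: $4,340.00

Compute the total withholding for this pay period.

Regional Income Tax: taxable = $4,340.00
  $255.56 + 12.02% × ($4,340.00 − $3,600.00) = $255.56 + 12.02% × $740.00 = $344.51
Unemployment Insurance: 1% × $4,340.00 = $43.40
Total: $344.51 + $43.40 = $387.91

$387.91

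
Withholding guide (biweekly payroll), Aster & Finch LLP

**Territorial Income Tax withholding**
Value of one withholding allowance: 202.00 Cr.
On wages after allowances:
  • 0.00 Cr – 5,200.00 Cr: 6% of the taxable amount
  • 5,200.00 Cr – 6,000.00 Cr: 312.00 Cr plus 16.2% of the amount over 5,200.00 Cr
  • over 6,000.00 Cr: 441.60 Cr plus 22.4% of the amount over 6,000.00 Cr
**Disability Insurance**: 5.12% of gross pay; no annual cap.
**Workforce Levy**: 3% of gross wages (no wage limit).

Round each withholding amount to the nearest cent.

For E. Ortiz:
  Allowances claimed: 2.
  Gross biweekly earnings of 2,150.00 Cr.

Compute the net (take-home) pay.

1,870.66 Cr

Territorial Income Tax: taxable = 2,150.00 Cr − 2×202.00 Cr = 1,746.00 Cr
  6% × 1,746.00 Cr = 104.76 Cr
Disability Insurance: 5.12% × 2,150.00 Cr = 110.08 Cr
Workforce Levy: 3% × 2,150.00 Cr = 64.50 Cr
Total withheld: 104.76 Cr + 110.08 Cr + 64.50 Cr = 279.34 Cr
Net pay: 2,150.00 Cr − 279.34 Cr = 1,870.66 Cr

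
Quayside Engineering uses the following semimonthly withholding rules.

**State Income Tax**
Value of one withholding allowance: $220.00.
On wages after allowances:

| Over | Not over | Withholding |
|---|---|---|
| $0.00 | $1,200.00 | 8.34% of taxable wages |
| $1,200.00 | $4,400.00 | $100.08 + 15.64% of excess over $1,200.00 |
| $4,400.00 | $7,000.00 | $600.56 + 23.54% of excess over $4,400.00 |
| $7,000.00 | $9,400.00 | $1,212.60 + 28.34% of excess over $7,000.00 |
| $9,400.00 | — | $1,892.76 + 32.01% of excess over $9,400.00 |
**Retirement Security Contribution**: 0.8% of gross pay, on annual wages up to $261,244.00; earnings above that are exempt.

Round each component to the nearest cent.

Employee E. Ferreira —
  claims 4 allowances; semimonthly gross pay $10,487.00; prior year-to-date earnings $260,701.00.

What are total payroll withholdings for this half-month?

$1,963.36

State Income Tax: taxable = $10,487.00 − 4×$220.00 = $9,607.00
  $1,892.76 + 32.01% × ($9,607.00 − $9,400.00) = $1,892.76 + 32.01% × $207.00 = $1,959.02
Retirement Security Contribution: cap $261,244.00 − YTD $260,701.00 = $543.00 subject; 0.8% × $543.00 = $4.34
Total: $1,959.02 + $4.34 = $1,963.36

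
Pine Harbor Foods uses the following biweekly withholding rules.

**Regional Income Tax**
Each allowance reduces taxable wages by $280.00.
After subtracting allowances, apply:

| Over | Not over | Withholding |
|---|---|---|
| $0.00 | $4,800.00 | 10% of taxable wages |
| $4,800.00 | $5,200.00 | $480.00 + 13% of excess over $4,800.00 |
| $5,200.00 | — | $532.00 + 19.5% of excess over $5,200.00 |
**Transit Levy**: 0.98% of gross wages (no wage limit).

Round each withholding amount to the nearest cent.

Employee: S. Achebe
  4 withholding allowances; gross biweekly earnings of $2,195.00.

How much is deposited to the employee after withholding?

$2,065.99

Regional Income Tax: taxable = $2,195.00 − 4×$280.00 = $1,075.00
  10% × $1,075.00 = $107.50
Transit Levy: 0.98% × $2,195.00 = $21.51
Total withheld: $107.50 + $21.51 = $129.01
Net pay: $2,195.00 − $129.01 = $2,065.99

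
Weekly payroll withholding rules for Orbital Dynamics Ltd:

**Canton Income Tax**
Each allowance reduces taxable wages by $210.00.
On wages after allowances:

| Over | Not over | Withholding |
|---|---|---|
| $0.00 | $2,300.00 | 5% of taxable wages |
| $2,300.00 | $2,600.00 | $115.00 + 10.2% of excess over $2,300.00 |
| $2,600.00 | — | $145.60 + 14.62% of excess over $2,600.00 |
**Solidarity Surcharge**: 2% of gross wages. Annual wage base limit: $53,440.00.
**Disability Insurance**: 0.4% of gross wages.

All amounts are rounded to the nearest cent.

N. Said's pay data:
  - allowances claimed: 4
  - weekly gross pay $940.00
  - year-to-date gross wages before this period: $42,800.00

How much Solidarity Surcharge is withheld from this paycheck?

$18.80

Solidarity Surcharge: 2% × $940.00 = $18.80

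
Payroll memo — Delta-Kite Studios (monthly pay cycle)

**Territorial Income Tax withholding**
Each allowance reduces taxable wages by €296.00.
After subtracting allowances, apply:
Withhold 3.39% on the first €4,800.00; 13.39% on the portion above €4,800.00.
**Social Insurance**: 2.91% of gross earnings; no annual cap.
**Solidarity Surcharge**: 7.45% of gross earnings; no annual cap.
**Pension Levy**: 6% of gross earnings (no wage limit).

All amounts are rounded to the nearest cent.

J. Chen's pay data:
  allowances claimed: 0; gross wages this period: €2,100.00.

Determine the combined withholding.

Territorial Income Tax: taxable = €2,100.00
  3.39% × €2,100.00 = €71.19
Social Insurance: 2.91% × €2,100.00 = €61.11
Solidarity Surcharge: 7.45% × €2,100.00 = €156.45
Pension Levy: 6% × €2,100.00 = €126.00
Total: €71.19 + €61.11 + €156.45 + €126.00 = €414.75

€414.75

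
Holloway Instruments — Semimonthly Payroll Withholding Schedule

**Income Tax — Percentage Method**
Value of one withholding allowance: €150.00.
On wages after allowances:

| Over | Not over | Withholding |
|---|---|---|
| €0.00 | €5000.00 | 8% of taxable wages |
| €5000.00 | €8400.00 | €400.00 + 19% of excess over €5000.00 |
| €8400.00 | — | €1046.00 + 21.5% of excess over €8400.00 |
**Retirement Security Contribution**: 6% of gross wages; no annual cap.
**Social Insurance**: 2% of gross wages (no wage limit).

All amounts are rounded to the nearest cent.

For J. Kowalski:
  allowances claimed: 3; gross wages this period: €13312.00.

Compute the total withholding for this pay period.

€3070.29

Income Tax: taxable = €13312.00 − 3×€150.00 = €12862.00
  €1046.00 + 21.5% × (€12862.00 − €8400.00) = €1046.00 + 21.5% × €4462.00 = €2005.33
Retirement Security Contribution: 6% × €13312.00 = €798.72
Social Insurance: 2% × €13312.00 = €266.24
Total: €2005.33 + €798.72 + €266.24 = €3070.29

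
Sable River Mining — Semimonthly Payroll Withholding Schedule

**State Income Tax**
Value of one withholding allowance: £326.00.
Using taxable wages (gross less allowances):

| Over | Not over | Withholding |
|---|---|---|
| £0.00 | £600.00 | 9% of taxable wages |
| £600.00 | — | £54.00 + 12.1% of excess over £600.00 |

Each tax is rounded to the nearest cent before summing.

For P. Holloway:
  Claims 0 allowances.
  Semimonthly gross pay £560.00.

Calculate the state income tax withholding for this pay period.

£50.40

State Income Tax: taxable = £560.00
  9% × £560.00 = £50.40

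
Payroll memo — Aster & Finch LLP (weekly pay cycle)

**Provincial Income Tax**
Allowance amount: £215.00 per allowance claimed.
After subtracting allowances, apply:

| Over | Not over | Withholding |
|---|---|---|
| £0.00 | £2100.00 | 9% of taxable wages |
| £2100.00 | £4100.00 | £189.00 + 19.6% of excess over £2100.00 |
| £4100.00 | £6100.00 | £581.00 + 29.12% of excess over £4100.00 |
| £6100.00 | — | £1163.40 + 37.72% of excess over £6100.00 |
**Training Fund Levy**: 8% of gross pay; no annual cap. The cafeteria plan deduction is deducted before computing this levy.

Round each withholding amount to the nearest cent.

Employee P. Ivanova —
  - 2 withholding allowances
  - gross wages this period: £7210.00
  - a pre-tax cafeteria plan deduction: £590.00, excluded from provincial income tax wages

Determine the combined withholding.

£1726.95

Provincial Income Tax: taxable = £7210.00 − £590.00 − 2×£215.00 = £6190.00
  £1163.40 + 37.72% × (£6190.00 − £6100.00) = £1163.40 + 37.72% × £90.00 = £1197.35
Training Fund Levy: 8% × £6620.00 = £529.60
Total: £1197.35 + £529.60 = £1726.95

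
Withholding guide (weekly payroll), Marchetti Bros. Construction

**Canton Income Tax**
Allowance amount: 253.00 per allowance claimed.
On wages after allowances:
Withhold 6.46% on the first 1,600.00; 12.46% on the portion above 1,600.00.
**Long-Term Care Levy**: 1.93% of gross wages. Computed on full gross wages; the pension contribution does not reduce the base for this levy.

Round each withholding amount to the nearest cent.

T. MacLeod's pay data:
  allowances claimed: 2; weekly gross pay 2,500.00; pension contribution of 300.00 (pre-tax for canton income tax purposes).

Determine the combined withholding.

163.32

Canton Income Tax: taxable = 2,500.00 − 300.00 − 2×253.00 = 1,694.00
  103.36 + 12.46% × (1,694.00 − 1,600.00) = 103.36 + 12.46% × 94.00 = 115.07
Long-Term Care Levy: 1.93% × 2,500.00 = 48.25
Total: 115.07 + 48.25 = 163.32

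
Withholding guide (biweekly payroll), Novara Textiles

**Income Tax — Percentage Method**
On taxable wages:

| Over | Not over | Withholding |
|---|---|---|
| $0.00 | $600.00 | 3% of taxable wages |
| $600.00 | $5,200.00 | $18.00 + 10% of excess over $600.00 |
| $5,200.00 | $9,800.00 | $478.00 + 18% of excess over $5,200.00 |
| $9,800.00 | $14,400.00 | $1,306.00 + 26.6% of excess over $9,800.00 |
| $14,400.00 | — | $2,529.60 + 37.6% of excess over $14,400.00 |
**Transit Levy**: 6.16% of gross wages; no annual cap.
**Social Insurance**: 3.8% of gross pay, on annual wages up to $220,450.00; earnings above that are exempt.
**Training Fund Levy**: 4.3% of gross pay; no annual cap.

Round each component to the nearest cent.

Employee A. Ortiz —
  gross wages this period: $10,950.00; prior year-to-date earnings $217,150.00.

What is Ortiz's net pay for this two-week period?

Income Tax: taxable = $10,950.00
  $1,306.00 + 26.6% × ($10,950.00 − $9,800.00) = $1,306.00 + 26.6% × $1,150.00 = $1,611.90
Transit Levy: 6.16% × $10,950.00 = $674.52
Social Insurance: cap $220,450.00 − YTD $217,150.00 = $3,300.00 subject; 3.8% × $3,300.00 = $125.40
Training Fund Levy: 4.3% × $10,950.00 = $470.85
Total withheld: $1,611.90 + $674.52 + $125.40 + $470.85 = $2,882.67
Net pay: $10,950.00 − $2,882.67 = $8,067.33

$8,067.33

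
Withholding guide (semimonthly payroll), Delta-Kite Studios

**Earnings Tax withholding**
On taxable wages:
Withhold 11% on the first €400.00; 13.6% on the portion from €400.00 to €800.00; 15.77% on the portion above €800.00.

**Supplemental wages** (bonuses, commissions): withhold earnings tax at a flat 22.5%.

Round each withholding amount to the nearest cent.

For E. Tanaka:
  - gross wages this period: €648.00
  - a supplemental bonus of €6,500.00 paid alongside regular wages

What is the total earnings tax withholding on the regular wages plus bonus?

Earnings Tax: taxable = €648.00
  €44.00 + 13.6% × (€648.00 − €400.00) = €44.00 + 13.6% × €248.00 = €77.73
Supplemental (22.5% flat on bonus): 22.5% × €6,500.00 = €1,462.50
Total earnings tax: €77.73 + €1,462.50 = €1,540.23

€1,540.23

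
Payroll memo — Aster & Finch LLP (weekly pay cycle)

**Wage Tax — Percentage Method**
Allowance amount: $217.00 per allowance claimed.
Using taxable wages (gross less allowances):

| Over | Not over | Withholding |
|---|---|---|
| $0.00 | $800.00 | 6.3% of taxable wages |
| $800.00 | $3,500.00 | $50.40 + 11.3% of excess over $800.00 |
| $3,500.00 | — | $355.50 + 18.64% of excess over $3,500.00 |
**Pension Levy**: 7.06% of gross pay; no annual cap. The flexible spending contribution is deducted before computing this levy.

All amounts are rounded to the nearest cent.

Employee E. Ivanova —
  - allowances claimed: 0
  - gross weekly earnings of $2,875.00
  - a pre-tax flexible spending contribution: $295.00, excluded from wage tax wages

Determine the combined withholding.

Wage Tax: taxable = $2,875.00 − $295.00 = $2,580.00
  $50.40 + 11.3% × ($2,580.00 − $800.00) = $50.40 + 11.3% × $1,780.00 = $251.54
Pension Levy: 7.06% × $2,580.00 = $182.15
Total: $251.54 + $182.15 = $433.69

$433.69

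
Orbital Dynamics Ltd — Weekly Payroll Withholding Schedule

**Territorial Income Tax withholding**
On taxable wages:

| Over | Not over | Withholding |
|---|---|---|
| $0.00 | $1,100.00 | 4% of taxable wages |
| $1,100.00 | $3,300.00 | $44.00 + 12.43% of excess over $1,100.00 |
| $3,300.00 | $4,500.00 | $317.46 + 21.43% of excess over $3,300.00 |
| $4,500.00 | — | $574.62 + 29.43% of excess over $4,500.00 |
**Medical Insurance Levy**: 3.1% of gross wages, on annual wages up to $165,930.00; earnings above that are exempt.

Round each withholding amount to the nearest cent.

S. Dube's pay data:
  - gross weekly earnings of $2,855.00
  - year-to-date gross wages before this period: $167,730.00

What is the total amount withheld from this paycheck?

$262.15

Territorial Income Tax: taxable = $2,855.00
  $44.00 + 12.43% × ($2,855.00 − $1,100.00) = $44.00 + 12.43% × $1,755.00 = $262.15
Medical Insurance Levy: YTD $167,730.00 ≥ cap $165,930.00 → $0.00
Total: $262.15 + $0.00 = $262.15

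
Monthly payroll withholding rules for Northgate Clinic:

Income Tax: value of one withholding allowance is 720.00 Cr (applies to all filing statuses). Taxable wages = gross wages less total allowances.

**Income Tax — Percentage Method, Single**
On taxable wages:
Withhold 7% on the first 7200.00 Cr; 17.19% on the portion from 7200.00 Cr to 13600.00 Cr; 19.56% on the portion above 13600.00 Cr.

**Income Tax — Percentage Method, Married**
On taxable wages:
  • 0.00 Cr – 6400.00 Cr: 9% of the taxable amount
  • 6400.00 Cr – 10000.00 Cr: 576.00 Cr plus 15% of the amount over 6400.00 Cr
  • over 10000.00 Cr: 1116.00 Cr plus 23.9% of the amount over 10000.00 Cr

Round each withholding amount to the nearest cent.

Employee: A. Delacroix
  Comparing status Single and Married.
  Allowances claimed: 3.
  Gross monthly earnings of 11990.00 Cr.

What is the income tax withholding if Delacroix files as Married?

Income Tax (Married): taxable = 11990.00 Cr − 3×720.00 Cr = 9830.00 Cr
  576.00 Cr + 15% × (9830.00 Cr − 6400.00 Cr) = 576.00 Cr + 15% × 3430.00 Cr = 1090.50 Cr

1090.50 Cr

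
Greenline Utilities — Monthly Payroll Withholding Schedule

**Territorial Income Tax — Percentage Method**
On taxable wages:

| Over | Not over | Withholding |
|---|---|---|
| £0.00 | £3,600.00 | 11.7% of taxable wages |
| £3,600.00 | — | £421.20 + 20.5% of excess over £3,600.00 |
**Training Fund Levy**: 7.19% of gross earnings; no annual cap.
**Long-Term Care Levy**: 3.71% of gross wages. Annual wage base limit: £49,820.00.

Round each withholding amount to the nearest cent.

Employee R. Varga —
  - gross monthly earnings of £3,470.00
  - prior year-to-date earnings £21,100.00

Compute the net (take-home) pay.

Territorial Income Tax: taxable = £3,470.00
  11.7% × £3,470.00 = £405.99
Training Fund Levy: 7.19% × £3,470.00 = £249.49
Long-Term Care Levy: 3.71% × £3,470.00 = £128.74
Total withheld: £405.99 + £249.49 + £128.74 = £784.22
Net pay: £3,470.00 − £784.22 = £2,685.78

£2,685.78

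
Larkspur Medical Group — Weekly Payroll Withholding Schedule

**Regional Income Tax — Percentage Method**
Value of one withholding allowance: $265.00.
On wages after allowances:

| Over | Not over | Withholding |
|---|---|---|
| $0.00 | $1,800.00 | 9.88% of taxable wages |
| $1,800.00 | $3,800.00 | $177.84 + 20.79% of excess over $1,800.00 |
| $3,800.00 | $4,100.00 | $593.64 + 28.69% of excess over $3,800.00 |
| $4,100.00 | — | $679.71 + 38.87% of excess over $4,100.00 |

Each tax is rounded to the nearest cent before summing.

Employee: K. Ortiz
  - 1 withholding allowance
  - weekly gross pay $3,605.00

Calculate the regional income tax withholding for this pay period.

Regional Income Tax: taxable = $3,605.00 − 1×$265.00 = $3,340.00
  $177.84 + 20.79% × ($3,340.00 − $1,800.00) = $177.84 + 20.79% × $1,540.00 = $498.01

$498.01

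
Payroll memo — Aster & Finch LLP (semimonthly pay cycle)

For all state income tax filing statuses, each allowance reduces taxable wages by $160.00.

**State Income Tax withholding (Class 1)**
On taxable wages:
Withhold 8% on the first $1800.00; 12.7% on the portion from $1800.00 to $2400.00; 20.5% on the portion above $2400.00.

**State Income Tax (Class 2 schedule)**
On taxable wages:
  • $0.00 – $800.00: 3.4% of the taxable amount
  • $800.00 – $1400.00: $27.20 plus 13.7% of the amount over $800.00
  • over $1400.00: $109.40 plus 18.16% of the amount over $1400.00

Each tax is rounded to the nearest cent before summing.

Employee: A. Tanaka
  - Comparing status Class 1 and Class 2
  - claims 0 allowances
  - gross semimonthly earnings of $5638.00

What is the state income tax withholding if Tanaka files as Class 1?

$883.99

State Income Tax (Class 1): taxable = $5638.00
  $220.20 + 20.5% × ($5638.00 − $2400.00) = $220.20 + 20.5% × $3238.00 = $883.99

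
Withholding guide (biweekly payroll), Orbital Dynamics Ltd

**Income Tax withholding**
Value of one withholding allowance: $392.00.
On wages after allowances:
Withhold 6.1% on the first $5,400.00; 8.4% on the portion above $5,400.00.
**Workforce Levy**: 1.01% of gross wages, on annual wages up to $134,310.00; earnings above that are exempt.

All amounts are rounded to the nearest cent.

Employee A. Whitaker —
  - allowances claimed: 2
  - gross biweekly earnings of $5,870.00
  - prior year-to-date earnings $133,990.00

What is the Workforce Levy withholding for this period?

Workforce Levy: cap $134,310.00 − YTD $133,990.00 = $320.00 subject; 1.01% × $320.00 = $3.23

$3.23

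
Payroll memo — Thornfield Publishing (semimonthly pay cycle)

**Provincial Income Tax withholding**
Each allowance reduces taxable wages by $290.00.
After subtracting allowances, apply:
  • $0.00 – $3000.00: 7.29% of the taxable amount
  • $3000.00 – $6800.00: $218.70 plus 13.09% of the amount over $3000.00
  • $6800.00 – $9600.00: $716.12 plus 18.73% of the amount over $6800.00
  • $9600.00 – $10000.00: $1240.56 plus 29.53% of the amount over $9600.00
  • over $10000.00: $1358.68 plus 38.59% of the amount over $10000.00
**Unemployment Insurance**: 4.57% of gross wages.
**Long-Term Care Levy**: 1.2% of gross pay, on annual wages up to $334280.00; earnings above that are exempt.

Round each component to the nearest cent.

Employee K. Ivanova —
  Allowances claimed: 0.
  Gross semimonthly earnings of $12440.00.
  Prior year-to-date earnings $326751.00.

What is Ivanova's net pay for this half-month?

$9480.86

Provincial Income Tax: taxable = $12440.00
  $1358.68 + 38.59% × ($12440.00 − $10000.00) = $1358.68 + 38.59% × $2440.00 = $2300.28
Unemployment Insurance: 4.57% × $12440.00 = $568.51
Long-Term Care Levy: cap $334280.00 − YTD $326751.00 = $7529.00 subject; 1.2% × $7529.00 = $90.35
Total withheld: $2300.28 + $568.51 + $90.35 = $2959.14
Net pay: $12440.00 − $2959.14 = $9480.86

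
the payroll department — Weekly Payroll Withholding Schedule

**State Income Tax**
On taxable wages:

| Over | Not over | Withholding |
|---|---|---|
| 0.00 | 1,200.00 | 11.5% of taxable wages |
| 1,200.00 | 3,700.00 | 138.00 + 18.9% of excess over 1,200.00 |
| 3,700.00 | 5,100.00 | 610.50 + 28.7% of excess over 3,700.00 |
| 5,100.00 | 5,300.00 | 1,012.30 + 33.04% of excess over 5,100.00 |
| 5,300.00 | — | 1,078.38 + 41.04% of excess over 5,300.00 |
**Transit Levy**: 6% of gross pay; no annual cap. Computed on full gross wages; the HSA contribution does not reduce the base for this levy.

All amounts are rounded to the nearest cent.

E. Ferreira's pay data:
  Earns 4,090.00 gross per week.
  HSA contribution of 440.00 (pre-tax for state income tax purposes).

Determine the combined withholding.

State Income Tax: taxable = 4,090.00 − 440.00 = 3,650.00
  138.00 + 18.9% × (3,650.00 − 1,200.00) = 138.00 + 18.9% × 2,450.00 = 601.05
Transit Levy: 6% × 4,090.00 = 245.40
Total: 601.05 + 245.40 = 846.45

846.45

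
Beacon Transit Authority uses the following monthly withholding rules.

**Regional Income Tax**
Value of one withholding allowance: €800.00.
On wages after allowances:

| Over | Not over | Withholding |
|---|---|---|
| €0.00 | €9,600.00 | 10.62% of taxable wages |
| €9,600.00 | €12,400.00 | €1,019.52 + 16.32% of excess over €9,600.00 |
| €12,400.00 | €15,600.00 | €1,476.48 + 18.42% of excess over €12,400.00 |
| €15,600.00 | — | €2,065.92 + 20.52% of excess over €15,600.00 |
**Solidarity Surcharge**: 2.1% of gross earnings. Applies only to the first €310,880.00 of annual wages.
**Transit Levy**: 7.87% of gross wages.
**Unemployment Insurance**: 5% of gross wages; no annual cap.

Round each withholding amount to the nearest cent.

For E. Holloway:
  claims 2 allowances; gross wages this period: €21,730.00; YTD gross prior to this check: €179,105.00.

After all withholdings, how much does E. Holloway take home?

Regional Income Tax: taxable = €21,730.00 − 2×€800.00 = €20,130.00
  €2,065.92 + 20.52% × (€20,130.00 − €15,600.00) = €2,065.92 + 20.52% × €4,530.00 = €2,995.48
Solidarity Surcharge: 2.1% × €21,730.00 = €456.33
Transit Levy: 7.87% × €21,730.00 = €1,710.15
Unemployment Insurance: 5% × €21,730.00 = €1,086.50
Total withheld: €2,995.48 + €456.33 + €1,710.15 + €1,086.50 = €6,248.46
Net pay: €21,730.00 − €6,248.46 = €15,481.54

€15,481.54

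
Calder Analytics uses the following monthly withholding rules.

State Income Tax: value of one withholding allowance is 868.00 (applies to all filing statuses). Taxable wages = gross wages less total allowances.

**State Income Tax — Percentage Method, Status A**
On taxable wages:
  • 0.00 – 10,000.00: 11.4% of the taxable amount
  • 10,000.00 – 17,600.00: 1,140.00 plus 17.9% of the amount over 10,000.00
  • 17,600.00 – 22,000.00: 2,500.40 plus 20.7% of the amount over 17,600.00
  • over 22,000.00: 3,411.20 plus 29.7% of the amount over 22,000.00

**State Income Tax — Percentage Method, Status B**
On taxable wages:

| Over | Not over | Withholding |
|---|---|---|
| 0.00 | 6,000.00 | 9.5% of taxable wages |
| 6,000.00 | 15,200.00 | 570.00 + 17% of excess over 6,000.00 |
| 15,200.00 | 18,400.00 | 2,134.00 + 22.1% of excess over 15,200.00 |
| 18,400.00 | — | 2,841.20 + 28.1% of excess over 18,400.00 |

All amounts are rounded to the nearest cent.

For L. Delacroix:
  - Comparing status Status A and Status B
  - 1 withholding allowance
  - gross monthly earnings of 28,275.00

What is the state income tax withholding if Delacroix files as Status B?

5,372.17

State Income Tax (Status B): taxable = 28,275.00 − 1×868.00 = 27,407.00
  2,841.20 + 28.1% × (27,407.00 − 18,400.00) = 2,841.20 + 28.1% × 9,007.00 = 5,372.17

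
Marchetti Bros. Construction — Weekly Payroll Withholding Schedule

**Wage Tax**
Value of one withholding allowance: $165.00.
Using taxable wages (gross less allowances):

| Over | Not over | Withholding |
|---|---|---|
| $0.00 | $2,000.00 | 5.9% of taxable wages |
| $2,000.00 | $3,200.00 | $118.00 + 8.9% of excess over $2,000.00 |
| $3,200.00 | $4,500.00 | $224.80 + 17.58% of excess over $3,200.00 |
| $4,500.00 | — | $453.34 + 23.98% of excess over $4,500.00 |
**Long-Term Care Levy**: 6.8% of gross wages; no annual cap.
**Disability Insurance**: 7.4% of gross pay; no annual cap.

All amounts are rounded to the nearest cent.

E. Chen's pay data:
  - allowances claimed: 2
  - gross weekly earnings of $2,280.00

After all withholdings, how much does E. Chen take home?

Wage Tax: taxable = $2,280.00 − 2×$165.00 = $1,950.00
  5.9% × $1,950.00 = $115.05
Long-Term Care Levy: 6.8% × $2,280.00 = $155.04
Disability Insurance: 7.4% × $2,280.00 = $168.72
Total withheld: $115.05 + $155.04 + $168.72 = $438.81
Net pay: $2,280.00 − $438.81 = $1,841.19

$1,841.19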